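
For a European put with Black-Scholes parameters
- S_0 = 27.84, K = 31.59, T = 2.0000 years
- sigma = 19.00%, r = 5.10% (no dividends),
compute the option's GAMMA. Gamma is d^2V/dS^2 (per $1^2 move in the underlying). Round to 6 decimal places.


d1 = 0.0436665257; d2 = -0.2250340511
phi(d1) = 0.3985621170; exp(-qT) = 1.0000000000; exp(-rT) = 0.9030295517
Gamma = exp(-qT) * phi(d1) / (S * sigma * sqrt(T)) = 1.0000000000 * 0.3985621170 / (27.8400 * 0.1900 * 1.4142135624) = 0.053279

Answer: Gamma = 0.053279


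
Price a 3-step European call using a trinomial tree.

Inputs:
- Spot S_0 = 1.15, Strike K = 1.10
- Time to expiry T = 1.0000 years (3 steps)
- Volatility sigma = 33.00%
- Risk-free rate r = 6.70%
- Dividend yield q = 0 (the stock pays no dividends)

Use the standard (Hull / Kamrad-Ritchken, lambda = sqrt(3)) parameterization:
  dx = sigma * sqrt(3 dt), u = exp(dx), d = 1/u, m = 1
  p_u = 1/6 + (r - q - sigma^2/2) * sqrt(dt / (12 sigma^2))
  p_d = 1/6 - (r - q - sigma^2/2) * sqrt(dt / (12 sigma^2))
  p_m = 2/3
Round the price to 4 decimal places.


dt = T/N = 0.333333; dx = sigma*sqrt(3*dt) = 0.330000
u = exp(dx) = 1.390968; d = 1/u = 0.718924
p_u = 0.173005, p_m = 0.666667, p_d = 0.160328
Discount per step: exp(-r*dt) = 0.977914
Stock lattice S(k, j) with j the centered position index:
  k=0: S(0,+0) = 1.1500
  k=1: S(1,-1) = 0.8268; S(1,+0) = 1.1500; S(1,+1) = 1.5996
  k=2: S(2,-2) = 0.5944; S(2,-1) = 0.8268; S(2,+0) = 1.1500; S(2,+1) = 1.5996; S(2,+2) = 2.2250
  k=3: S(3,-3) = 0.4273; S(3,-2) = 0.5944; S(3,-1) = 0.8268; S(3,+0) = 1.1500; S(3,+1) = 1.5996; S(3,+2) = 2.2250; S(3,+3) = 3.0949
Terminal payoffs V(N, j) = max(S_T - K, 0):
  V(3,-3) = 0.000000; V(3,-2) = 0.000000; V(3,-1) = 0.000000; V(3,+0) = 0.050000; V(3,+1) = 0.499613; V(3,+2) = 1.125011; V(3,+3) = 1.994920
Backward induction: V(k, j) = exp(-r*dt) * [p_u * V(k+1, j+1) + p_m * V(k+1, j) + p_d * V(k+1, j-1)]
  V(2,-2) = exp(-r*dt) * [p_u*0.000000 + p_m*0.000000 + p_d*0.000000] = 0.000000
  V(2,-1) = exp(-r*dt) * [p_u*0.050000 + p_m*0.000000 + p_d*0.000000] = 0.008459
  V(2,+0) = exp(-r*dt) * [p_u*0.499613 + p_m*0.050000 + p_d*0.000000] = 0.117124
  V(2,+1) = exp(-r*dt) * [p_u*1.125011 + p_m*0.499613 + p_d*0.050000] = 0.523893
  V(2,+2) = exp(-r*dt) * [p_u*1.994920 + p_m*1.125011 + p_d*0.499613] = 1.149285
  V(1,-1) = exp(-r*dt) * [p_u*0.117124 + p_m*0.008459 + p_d*0.000000] = 0.025330
  V(1,+0) = exp(-r*dt) * [p_u*0.523893 + p_m*0.117124 + p_d*0.008459] = 0.166319
  V(1,+1) = exp(-r*dt) * [p_u*1.149285 + p_m*0.523893 + p_d*0.117124] = 0.554352
  V(0,+0) = exp(-r*dt) * [p_u*0.554352 + p_m*0.166319 + p_d*0.025330] = 0.206189

Answer: Price = V(0,0) = 0.2062


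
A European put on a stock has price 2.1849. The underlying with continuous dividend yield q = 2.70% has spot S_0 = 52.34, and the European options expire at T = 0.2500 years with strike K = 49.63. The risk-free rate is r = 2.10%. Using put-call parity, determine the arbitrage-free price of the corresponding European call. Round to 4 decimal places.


Put-call parity: C - P = S_0 * exp(-qT) - K * exp(-rT).
S_0 * exp(-qT) = 52.3400 * 0.99327273 = 51.98789469
K * exp(-rT) = 49.6300 * 0.99476376 = 49.37012527
C = P + S*exp(-qT) - K*exp(-rT)
C = 2.1849 + 51.98789469 - 49.37012527 = 4.8027

Answer: Call price = 4.8027


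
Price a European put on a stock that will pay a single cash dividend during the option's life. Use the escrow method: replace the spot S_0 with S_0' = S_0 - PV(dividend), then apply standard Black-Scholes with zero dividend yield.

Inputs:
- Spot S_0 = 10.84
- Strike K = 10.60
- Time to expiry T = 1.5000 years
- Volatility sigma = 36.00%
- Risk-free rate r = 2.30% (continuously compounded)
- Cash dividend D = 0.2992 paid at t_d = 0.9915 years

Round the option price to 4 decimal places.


Answer: Price = 1.6641

Derivation:
PV(D) = D * exp(-r * t_d) = 0.2992 * 0.97745356 = 0.29245410
S_0' = S_0 - PV(D) = 10.8400 - 0.29245410 = 10.54754590
d1 = (ln(S_0'/K) + (r + sigma^2/2)*T) / (sigma*sqrt(T)) = 0.28745038
d2 = d1 - sigma*sqrt(T) = -0.15345778
exp(-rT) = 0.96608834
N(-d1) = 0.38688375; N(-d2) = 0.56098136
P = K * exp(-rT) * N(-d2) - S_0' * N(-d1) = 10.6000 * 0.96608834 * 0.56098136 - 10.54754590 * 0.38688375 = 1.6641


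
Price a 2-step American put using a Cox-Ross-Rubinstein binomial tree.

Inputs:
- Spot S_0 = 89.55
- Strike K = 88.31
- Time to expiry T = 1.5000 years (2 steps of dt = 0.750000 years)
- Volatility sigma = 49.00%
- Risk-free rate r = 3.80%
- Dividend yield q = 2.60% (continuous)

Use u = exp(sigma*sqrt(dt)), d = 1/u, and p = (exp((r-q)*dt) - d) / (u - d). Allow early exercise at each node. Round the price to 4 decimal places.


dt = T/N = 0.750000
u = exp(sigma*sqrt(dt)) = 1.528600; d = 1/u = 0.654193
p = (exp((r-q)*dt) - d) / (u - d) = 0.405815
Discount per step: exp(-r*dt) = 0.971902
Stock lattice S(k, i) with i counting down-moves:
  k=0: S(0,0) = 89.5500
  k=1: S(1,0) = 136.8862; S(1,1) = 58.5830
  k=2: S(2,0) = 209.2442; S(2,1) = 89.5500; S(2,2) = 38.3246
Terminal payoffs V(N, i) = max(K - S_T, 0):
  V(2,0) = 0.000000; V(2,1) = 0.000000; V(2,2) = 49.985391
Backward induction: V(k, i) = exp(-r*dt) * [p * V(k+1, i) + (1-p) * V(k+1, i+1)]; then take max(V_cont, immediate exercise) for American.
  V(1,0) = exp(-r*dt) * [p*0.000000 + (1-p)*0.000000] = 0.000000; exercise = 0.000000; V(1,0) = max -> 0.000000
  V(1,1) = exp(-r*dt) * [p*0.000000 + (1-p)*49.985391] = 28.866058; exercise = 29.726992; V(1,1) = max -> 29.726992
  V(0,0) = exp(-r*dt) * [p*0.000000 + (1-p)*29.726992] = 17.167038; exercise = 0.000000; V(0,0) = max -> 17.167038

Answer: Price = V(0,0) = 17.1670


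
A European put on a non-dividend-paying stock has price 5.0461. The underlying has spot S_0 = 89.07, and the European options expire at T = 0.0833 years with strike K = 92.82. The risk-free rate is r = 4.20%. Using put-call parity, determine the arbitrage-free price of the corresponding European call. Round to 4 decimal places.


Answer: Call price = 1.6203

Derivation:
Put-call parity: C - P = S_0 * exp(-qT) - K * exp(-rT).
S_0 * exp(-qT) = 89.0700 * 1.00000000 = 89.07000000
K * exp(-rT) = 92.8200 * 0.99650751 = 92.49582735
C = P + S*exp(-qT) - K*exp(-rT)
C = 5.0461 + 89.07000000 - 92.49582735 = 1.6203


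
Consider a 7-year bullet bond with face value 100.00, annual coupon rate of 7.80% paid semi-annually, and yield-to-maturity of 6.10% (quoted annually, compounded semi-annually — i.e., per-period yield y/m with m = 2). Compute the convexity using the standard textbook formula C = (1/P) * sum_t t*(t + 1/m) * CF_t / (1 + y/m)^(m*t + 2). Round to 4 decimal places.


Answer: Convexity = 36.4489

Derivation:
Coupon per period c = face * coupon_rate / m = 3.900000
Periods per year m = 2; per-period yield y/m = 0.030500
Number of cashflows N = 14
Cashflows (t years, CF_t, discount factor 1/(1+y/m)^(m*t), PV):
  t = 0.5000: CF_t = 3.900000, DF = 0.970403, PV = 3.784571
  t = 1.0000: CF_t = 3.900000, DF = 0.941681, PV = 3.672558
  t = 1.5000: CF_t = 3.900000, DF = 0.913810, PV = 3.563860
  t = 2.0000: CF_t = 3.900000, DF = 0.886764, PV = 3.458379
  t = 2.5000: CF_t = 3.900000, DF = 0.860518, PV = 3.356021
  t = 3.0000: CF_t = 3.900000, DF = 0.835049, PV = 3.256692
  t = 3.5000: CF_t = 3.900000, DF = 0.810334, PV = 3.160302
  t = 4.0000: CF_t = 3.900000, DF = 0.786350, PV = 3.066766
  t = 4.5000: CF_t = 3.900000, DF = 0.763076, PV = 2.975998
  t = 5.0000: CF_t = 3.900000, DF = 0.740491, PV = 2.887917
  t = 5.5000: CF_t = 3.900000, DF = 0.718575, PV = 2.802442
  t = 6.0000: CF_t = 3.900000, DF = 0.697307, PV = 2.719497
  t = 6.5000: CF_t = 3.900000, DF = 0.676669, PV = 2.639008
  t = 7.0000: CF_t = 103.900000, DF = 0.656641, PV = 68.225009
Price P = sum_t PV_t = 109.569019
Convexity numerator sum_t t*(t + 1/m) * CF_t / (1+y/m)^(m*t + 2):
  t = 0.5000: term = 1.781930
  t = 1.0000: term = 5.187569
  t = 1.5000: term = 10.068062
  t = 2.0000: term = 16.283458
  t = 2.5000: term = 23.702268
  t = 3.0000: term = 32.201043
  t = 3.5000: term = 41.663973
  t = 4.0000: term = 51.982499
  t = 4.5000: term = 63.054947
  t = 5.0000: term = 74.786179
  t = 5.5000: term = 87.087254
  t = 6.0000: term = 99.875109
  t = 6.5000: term = 113.072257
  t = 7.0000: term = 3372.926777
Convexity = (1/P) * sum = 3993.673325 / 109.569019 = 36.448928


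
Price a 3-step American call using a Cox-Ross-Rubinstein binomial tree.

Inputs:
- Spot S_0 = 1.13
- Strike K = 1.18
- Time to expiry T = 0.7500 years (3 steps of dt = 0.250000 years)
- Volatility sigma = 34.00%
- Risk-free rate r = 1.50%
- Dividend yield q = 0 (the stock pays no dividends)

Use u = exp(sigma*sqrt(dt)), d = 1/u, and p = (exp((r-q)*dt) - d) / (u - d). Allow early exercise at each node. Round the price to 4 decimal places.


dt = T/N = 0.250000
u = exp(sigma*sqrt(dt)) = 1.185305; d = 1/u = 0.843665
p = (exp((r-q)*dt) - d) / (u - d) = 0.468599
Discount per step: exp(-r*dt) = 0.996257
Stock lattice S(k, i) with i counting down-moves:
  k=0: S(0,0) = 1.1300
  k=1: S(1,0) = 1.3394; S(1,1) = 0.9533
  k=2: S(2,0) = 1.5876; S(2,1) = 1.1300; S(2,2) = 0.8043
  k=3: S(3,0) = 1.8818; S(3,1) = 1.3394; S(3,2) = 0.9533; S(3,3) = 0.6786
Terminal payoffs V(N, i) = max(S_T - K, 0):
  V(3,0) = 0.701779; V(3,1) = 0.159394; V(3,2) = 0.000000; V(3,3) = 0.000000
Backward induction: V(k, i) = exp(-r*dt) * [p * V(k+1, i) + (1-p) * V(k+1, i+1)]; then take max(V_cont, immediate exercise) for American.
  V(2,0) = exp(-r*dt) * [p*0.701779 + (1-p)*0.159394] = 0.412007; exercise = 0.407591; V(2,0) = max -> 0.412007
  V(2,1) = exp(-r*dt) * [p*0.159394 + (1-p)*0.000000] = 0.074413; exercise = 0.000000; V(2,1) = max -> 0.074413
  V(2,2) = exp(-r*dt) * [p*0.000000 + (1-p)*0.000000] = 0.000000; exercise = 0.000000; V(2,2) = max -> 0.000000
  V(1,0) = exp(-r*dt) * [p*0.412007 + (1-p)*0.074413] = 0.231739; exercise = 0.159394; V(1,0) = max -> 0.231739
  V(1,1) = exp(-r*dt) * [p*0.074413 + (1-p)*0.000000] = 0.034739; exercise = 0.000000; V(1,1) = max -> 0.034739
  V(0,0) = exp(-r*dt) * [p*0.231739 + (1-p)*0.034739] = 0.126577; exercise = 0.000000; V(0,0) = max -> 0.126577

Answer: Price = V(0,0) = 0.1266


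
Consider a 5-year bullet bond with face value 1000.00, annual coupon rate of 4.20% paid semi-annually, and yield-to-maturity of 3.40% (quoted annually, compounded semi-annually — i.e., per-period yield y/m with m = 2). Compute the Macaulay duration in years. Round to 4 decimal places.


Coupon per period c = face * coupon_rate / m = 21.000000
Periods per year m = 2; per-period yield y/m = 0.017000
Number of cashflows N = 10
Cashflows (t years, CF_t, discount factor 1/(1+y/m)^(m*t), PV):
  t = 0.5000: CF_t = 21.000000, DF = 0.983284, PV = 20.648968
  t = 1.0000: CF_t = 21.000000, DF = 0.966848, PV = 20.303803
  t = 1.5000: CF_t = 21.000000, DF = 0.950686, PV = 19.964408
  t = 2.0000: CF_t = 21.000000, DF = 0.934795, PV = 19.630686
  t = 2.5000: CF_t = 21.000000, DF = 0.919169, PV = 19.302543
  t = 3.0000: CF_t = 21.000000, DF = 0.903804, PV = 18.979885
  t = 3.5000: CF_t = 21.000000, DF = 0.888696, PV = 18.662620
  t = 4.0000: CF_t = 21.000000, DF = 0.873841, PV = 18.350659
  t = 4.5000: CF_t = 21.000000, DF = 0.859234, PV = 18.043913
  t = 5.0000: CF_t = 1021.000000, DF = 0.844871, PV = 862.613425
Price P = sum_t PV_t = 1036.500910
Macaulay numerator sum_t t * PV_t:
  t * PV_t at t = 0.5000: 10.324484
  t * PV_t at t = 1.0000: 20.303803
  t * PV_t at t = 1.5000: 29.946612
  t * PV_t at t = 2.0000: 39.261373
  t * PV_t at t = 2.5000: 48.256358
  t * PV_t at t = 3.0000: 56.939655
  t * PV_t at t = 3.5000: 65.319172
  t * PV_t at t = 4.0000: 73.402637
  t * PV_t at t = 4.5000: 81.197607
  t * PV_t at t = 5.0000: 4313.067125
Macaulay duration D = (sum_t t * PV_t) / P = 4738.018825 / 1036.500910 = 4.571167

Answer: Macaulay duration = 4.5712 years


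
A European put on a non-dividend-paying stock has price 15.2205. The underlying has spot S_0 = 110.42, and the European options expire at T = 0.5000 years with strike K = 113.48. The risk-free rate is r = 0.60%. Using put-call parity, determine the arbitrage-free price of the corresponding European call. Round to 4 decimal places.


Put-call parity: C - P = S_0 * exp(-qT) - K * exp(-rT).
S_0 * exp(-qT) = 110.4200 * 1.00000000 = 110.42000000
K * exp(-rT) = 113.4800 * 0.99700450 = 113.14007015
C = P + S*exp(-qT) - K*exp(-rT)
C = 15.2205 + 110.42000000 - 113.14007015 = 12.5004

Answer: Call price = 12.5004


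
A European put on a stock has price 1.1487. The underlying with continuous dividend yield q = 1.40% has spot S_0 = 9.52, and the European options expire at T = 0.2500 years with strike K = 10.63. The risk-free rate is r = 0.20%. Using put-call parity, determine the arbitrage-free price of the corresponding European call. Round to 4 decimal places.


Answer: Call price = 0.0108

Derivation:
Put-call parity: C - P = S_0 * exp(-qT) - K * exp(-rT).
S_0 * exp(-qT) = 9.5200 * 0.99650612 = 9.48673824
K * exp(-rT) = 10.6300 * 0.99950012 = 10.62468633
C = P + S*exp(-qT) - K*exp(-rT)
C = 1.1487 + 9.48673824 - 10.62468633 = 0.0108


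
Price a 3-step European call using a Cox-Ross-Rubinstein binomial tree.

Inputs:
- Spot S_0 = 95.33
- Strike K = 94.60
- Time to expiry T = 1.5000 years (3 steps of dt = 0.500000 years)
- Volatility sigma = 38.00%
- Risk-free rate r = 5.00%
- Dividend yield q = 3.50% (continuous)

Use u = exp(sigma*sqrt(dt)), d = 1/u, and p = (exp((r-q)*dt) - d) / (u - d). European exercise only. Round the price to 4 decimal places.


dt = T/N = 0.500000
u = exp(sigma*sqrt(dt)) = 1.308263; d = 1/u = 0.764372
p = (exp((r-q)*dt) - d) / (u - d) = 0.447067
Discount per step: exp(-r*dt) = 0.975310
Stock lattice S(k, i) with i counting down-moves:
  k=0: S(0,0) = 95.3300
  k=1: S(1,0) = 124.7167; S(1,1) = 72.8676
  k=2: S(2,0) = 163.1623; S(2,1) = 95.3300; S(2,2) = 55.6980
  k=3: S(3,0) = 213.4593; S(3,1) = 124.7167; S(3,2) = 72.8676; S(3,3) = 42.5740
Terminal payoffs V(N, i) = max(S_T - K, 0):
  V(3,0) = 118.859322; V(3,1) = 30.116746; V(3,2) = 0.000000; V(3,3) = 0.000000
Backward induction: V(k, i) = exp(-r*dt) * [p * V(k+1, i) + (1-p) * V(k+1, i+1)].
  V(2,0) = exp(-r*dt) * [p*118.859322 + (1-p)*30.116746] = 68.067529
  V(2,1) = exp(-r*dt) * [p*30.116746 + (1-p)*0.000000] = 13.131785
  V(2,2) = exp(-r*dt) * [p*0.000000 + (1-p)*0.000000] = 0.000000
  V(1,0) = exp(-r*dt) * [p*68.067529 + (1-p)*13.131785] = 36.761157
  V(1,1) = exp(-r*dt) * [p*13.131785 + (1-p)*0.000000] = 5.725844
  V(0,0) = exp(-r*dt) * [p*36.761157 + (1-p)*5.725844] = 19.116780

Answer: Price = V(0,0) = 19.1168


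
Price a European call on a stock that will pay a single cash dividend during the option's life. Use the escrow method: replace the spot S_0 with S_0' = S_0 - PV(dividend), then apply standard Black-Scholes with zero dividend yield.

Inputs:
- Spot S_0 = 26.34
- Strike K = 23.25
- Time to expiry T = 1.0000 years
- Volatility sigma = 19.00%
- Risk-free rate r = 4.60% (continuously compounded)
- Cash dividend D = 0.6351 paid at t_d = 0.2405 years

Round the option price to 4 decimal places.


Answer: Price = 4.0790

Derivation:
PV(D) = D * exp(-r * t_d) = 0.6351 * 0.98899797 = 0.62811261
S_0' = S_0 - PV(D) = 26.3400 - 0.62811261 = 25.71188739
d1 = (ln(S_0'/K) + (r + sigma^2/2)*T) / (sigma*sqrt(T)) = 0.86683314
d2 = d1 - sigma*sqrt(T) = 0.67683314
exp(-rT) = 0.95504196
N(d1) = 0.80698328; N(d2) = 0.75074409
C = S_0' * N(d1) - K * exp(-rT) * N(d2) = 25.71188739 * 0.80698328 - 23.2500 * 0.95504196 * 0.75074409 = 4.0790


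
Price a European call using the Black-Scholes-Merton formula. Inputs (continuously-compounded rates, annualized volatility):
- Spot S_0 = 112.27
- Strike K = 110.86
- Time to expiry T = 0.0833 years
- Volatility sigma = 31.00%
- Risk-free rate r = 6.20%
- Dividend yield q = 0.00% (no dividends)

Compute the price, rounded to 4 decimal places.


d1 = (ln(S/K) + (r - q + 0.5*sigma^2) * T) / (sigma * sqrt(T)) = 0.24371707
d2 = d1 - sigma * sqrt(T) = 0.15424568
exp(-rT) = 0.99484871; exp(-qT) = 1.00000000
C = S_0 * exp(-qT) * N(d1) - K * exp(-rT) * N(d2)
N(d1) = 0.59627502; N(d2) = 0.56129199
C = 112.2700 * 1.00000000 * 0.59627502 - 110.8600 * 0.99484871 * 0.56129199 = 5.0395

Answer: Price = 5.0395


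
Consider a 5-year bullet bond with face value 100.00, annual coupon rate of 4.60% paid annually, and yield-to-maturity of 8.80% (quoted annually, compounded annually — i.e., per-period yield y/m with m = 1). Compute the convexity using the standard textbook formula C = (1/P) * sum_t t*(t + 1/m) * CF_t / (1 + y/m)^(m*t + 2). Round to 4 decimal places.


Answer: Convexity = 22.2225

Derivation:
Coupon per period c = face * coupon_rate / m = 4.600000
Periods per year m = 1; per-period yield y/m = 0.088000
Number of cashflows N = 5
Cashflows (t years, CF_t, discount factor 1/(1+y/m)^(m*t), PV):
  t = 1.0000: CF_t = 4.600000, DF = 0.919118, PV = 4.227941
  t = 2.0000: CF_t = 4.600000, DF = 0.844777, PV = 3.885975
  t = 3.0000: CF_t = 4.600000, DF = 0.776450, PV = 3.571669
  t = 4.0000: CF_t = 4.600000, DF = 0.713649, PV = 3.282784
  t = 5.0000: CF_t = 104.600000, DF = 0.655927, PV = 68.609967
Price P = sum_t PV_t = 83.578335
Convexity numerator sum_t t*(t + 1/m) * CF_t / (1+y/m)^(m*t + 2):
  t = 1.0000: term = 7.143337
  t = 2.0000: term = 19.696701
  t = 3.0000: term = 36.207172
  t = 4.0000: term = 55.464417
  t = 5.0000: term = 1738.804165
Convexity = (1/P) * sum = 1857.315792 / 83.578335 = 22.222455


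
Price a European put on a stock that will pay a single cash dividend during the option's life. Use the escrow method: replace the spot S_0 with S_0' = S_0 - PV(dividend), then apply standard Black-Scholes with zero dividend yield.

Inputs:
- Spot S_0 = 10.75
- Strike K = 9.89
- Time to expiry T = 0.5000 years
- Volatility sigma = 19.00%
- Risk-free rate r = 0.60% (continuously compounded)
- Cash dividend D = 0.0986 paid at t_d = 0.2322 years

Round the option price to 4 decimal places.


Answer: Price = 0.2417

Derivation:
PV(D) = D * exp(-r * t_d) = 0.0986 * 0.99860777 = 0.09846273
S_0' = S_0 - PV(D) = 10.7500 - 0.09846273 = 10.65153727
d1 = (ln(S_0'/K) + (r + sigma^2/2)*T) / (sigma*sqrt(T)) = 0.64164418
d2 = d1 - sigma*sqrt(T) = 0.50729389
exp(-rT) = 0.99700450
N(-d1) = 0.26055212; N(-d2) = 0.30597431
P = K * exp(-rT) * N(-d2) - S_0' * N(-d1) = 9.8900 * 0.99700450 * 0.30597431 - 10.65153727 * 0.26055212 = 0.2417


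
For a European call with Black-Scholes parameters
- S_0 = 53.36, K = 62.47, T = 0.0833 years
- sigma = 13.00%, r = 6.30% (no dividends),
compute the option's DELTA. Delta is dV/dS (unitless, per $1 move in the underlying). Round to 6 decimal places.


d1 = -4.0424360086; d2 = -4.0799562698
phi(d1) = 0.0001128351; exp(-qT) = 1.0000000000; exp(-rT) = 0.9947658462
N(d1) = 0.0000264494
Delta = exp(-qT) * N(d1) = 1.0000000000 * 0.0000264494 = 0.000026

Answer: Delta = 0.000026


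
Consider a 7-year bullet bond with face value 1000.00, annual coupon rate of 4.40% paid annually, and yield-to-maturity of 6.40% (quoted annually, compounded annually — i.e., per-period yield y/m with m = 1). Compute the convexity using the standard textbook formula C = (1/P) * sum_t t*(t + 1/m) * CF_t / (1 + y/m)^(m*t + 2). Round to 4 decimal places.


Coupon per period c = face * coupon_rate / m = 44.000000
Periods per year m = 1; per-period yield y/m = 0.064000
Number of cashflows N = 7
Cashflows (t years, CF_t, discount factor 1/(1+y/m)^(m*t), PV):
  t = 1.0000: CF_t = 44.000000, DF = 0.939850, PV = 41.353383
  t = 2.0000: CF_t = 44.000000, DF = 0.883317, PV = 38.865962
  t = 3.0000: CF_t = 44.000000, DF = 0.830185, PV = 36.528160
  t = 4.0000: CF_t = 44.000000, DF = 0.780249, PV = 34.330977
  t = 5.0000: CF_t = 44.000000, DF = 0.733317, PV = 32.265956
  t = 6.0000: CF_t = 44.000000, DF = 0.689208, PV = 30.325147
  t = 7.0000: CF_t = 1044.000000, DF = 0.647752, PV = 676.252842
Price P = sum_t PV_t = 889.922426
Convexity numerator sum_t t*(t + 1/m) * CF_t / (1+y/m)^(m*t + 2):
  t = 1.0000: term = 73.056319
  t = 2.0000: term = 205.985863
  t = 3.0000: term = 387.191472
  t = 4.0000: term = 606.502932
  t = 5.0000: term = 855.032328
  t = 6.0000: term = 1125.042537
  t = 7.0000: term = 33451.367308
Convexity = (1/P) * sum = 36704.178759 / 889.922426 = 41.244245

Answer: Convexity = 41.2442


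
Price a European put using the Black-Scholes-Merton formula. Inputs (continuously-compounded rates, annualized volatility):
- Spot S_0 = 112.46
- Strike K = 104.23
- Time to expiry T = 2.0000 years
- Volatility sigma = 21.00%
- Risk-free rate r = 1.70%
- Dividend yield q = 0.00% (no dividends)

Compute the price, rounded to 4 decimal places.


Answer: Price = 7.5730

Derivation:
d1 = (ln(S/K) + (r - q + 0.5*sigma^2) * T) / (sigma * sqrt(T)) = 0.51887363
d2 = d1 - sigma * sqrt(T) = 0.22188879
exp(-rT) = 0.96657150; exp(-qT) = 1.00000000
P = K * exp(-rT) * N(-d2) - S_0 * exp(-qT) * N(-d1)
N(-d1) = 0.30192443; N(-d2) = 0.41220023
P = 104.2300 * 0.96657150 * 0.41220023 - 112.4600 * 1.00000000 * 0.30192443 = 7.5730


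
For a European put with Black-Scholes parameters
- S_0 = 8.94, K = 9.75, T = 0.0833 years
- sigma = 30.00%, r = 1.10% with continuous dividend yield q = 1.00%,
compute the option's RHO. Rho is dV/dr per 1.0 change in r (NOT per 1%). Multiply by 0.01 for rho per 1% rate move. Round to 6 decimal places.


d1 = -0.9574370500; d2 = -1.0440222681
phi(d1) = 0.2522634287; exp(-qT) = 0.9991673468; exp(-rT) = 0.9990841197
N(-d2) = 0.8517624564
Rho = -K*T*exp(-rT)*N(-d2) = -9.7500 * 0.0833 * 0.9990841197 * 0.8517624564 = -0.691147

Answer: Rho = -0.691147


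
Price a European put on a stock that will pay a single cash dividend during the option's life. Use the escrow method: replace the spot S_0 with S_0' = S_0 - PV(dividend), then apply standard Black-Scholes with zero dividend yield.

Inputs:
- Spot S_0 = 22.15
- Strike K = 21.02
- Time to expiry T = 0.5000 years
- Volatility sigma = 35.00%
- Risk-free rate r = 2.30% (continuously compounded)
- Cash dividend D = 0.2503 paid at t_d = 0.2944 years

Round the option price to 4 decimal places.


Answer: Price = 1.5878

Derivation:
PV(D) = D * exp(-r * t_d) = 0.2503 * 0.99325167 = 0.24861089
S_0' = S_0 - PV(D) = 22.1500 - 0.24861089 = 21.90138911
d1 = (ln(S_0'/K) + (r + sigma^2/2)*T) / (sigma*sqrt(T)) = 0.33618159
d2 = d1 - sigma*sqrt(T) = 0.08869422
exp(-rT) = 0.98856587
N(-d1) = 0.36836697; N(-d2) = 0.46466246
P = K * exp(-rT) * N(-d2) - S_0' * N(-d1) = 21.0200 * 0.98856587 * 0.46466246 - 21.90138911 * 0.36836697 = 1.5878


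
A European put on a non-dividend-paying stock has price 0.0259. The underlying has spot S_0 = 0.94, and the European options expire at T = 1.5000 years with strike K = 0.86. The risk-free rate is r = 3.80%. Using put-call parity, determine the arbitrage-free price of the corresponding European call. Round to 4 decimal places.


Answer: Call price = 0.1535

Derivation:
Put-call parity: C - P = S_0 * exp(-qT) - K * exp(-rT).
S_0 * exp(-qT) = 0.9400 * 1.00000000 = 0.94000000
K * exp(-rT) = 0.8600 * 0.94459407 = 0.81235090
C = P + S*exp(-qT) - K*exp(-rT)
C = 0.0259 + 0.94000000 - 0.81235090 = 0.1535


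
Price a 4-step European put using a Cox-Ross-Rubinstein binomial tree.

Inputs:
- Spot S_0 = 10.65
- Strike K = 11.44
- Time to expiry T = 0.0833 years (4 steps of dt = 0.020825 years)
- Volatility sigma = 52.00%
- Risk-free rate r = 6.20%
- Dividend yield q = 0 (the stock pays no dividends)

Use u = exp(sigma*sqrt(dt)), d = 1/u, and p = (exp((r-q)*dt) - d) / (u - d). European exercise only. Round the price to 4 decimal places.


Answer: Price = V(0,0) = 1.1224

Derivation:
dt = T/N = 0.020825
u = exp(sigma*sqrt(dt)) = 1.077928; d = 1/u = 0.927706
p = (exp((r-q)*dt) - d) / (u - d) = 0.489849
Discount per step: exp(-r*dt) = 0.998710
Stock lattice S(k, i) with i counting down-moves:
  k=0: S(0,0) = 10.6500
  k=1: S(1,0) = 11.4799; S(1,1) = 9.8801
  k=2: S(2,0) = 12.3745; S(2,1) = 10.6500; S(2,2) = 9.1658
  k=3: S(3,0) = 13.3389; S(3,1) = 11.4799; S(3,2) = 9.8801; S(3,3) = 8.5032
  k=4: S(4,0) = 14.3783; S(4,1) = 12.3745; S(4,2) = 10.6500; S(4,3) = 9.1658; S(4,4) = 7.8884
Terminal payoffs V(N, i) = max(K - S_T, 0):
  V(4,0) = 0.000000; V(4,1) = 0.000000; V(4,2) = 0.790000; V(4,3) = 2.274203; V(4,4) = 3.551565
Backward induction: V(k, i) = exp(-r*dt) * [p * V(k+1, i) + (1-p) * V(k+1, i+1)].
  V(3,0) = exp(-r*dt) * [p*0.000000 + (1-p)*0.000000] = 0.000000
  V(3,1) = exp(-r*dt) * [p*0.000000 + (1-p)*0.790000] = 0.402499
  V(3,2) = exp(-r*dt) * [p*0.790000 + (1-p)*2.274203] = 1.545171
  V(3,3) = exp(-r*dt) * [p*2.274203 + (1-p)*3.551565] = 2.922075
  V(2,0) = exp(-r*dt) * [p*0.000000 + (1-p)*0.402499] = 0.205070
  V(2,1) = exp(-r*dt) * [p*0.402499 + (1-p)*1.545171] = 0.984163
  V(2,2) = exp(-r*dt) * [p*1.545171 + (1-p)*2.922075] = 2.244700
  V(1,0) = exp(-r*dt) * [p*0.205070 + (1-p)*0.984163] = 0.601747
  V(1,1) = exp(-r*dt) * [p*0.984163 + (1-p)*2.244700] = 1.625127
  V(0,0) = exp(-r*dt) * [p*0.601747 + (1-p)*1.625127] = 1.122375


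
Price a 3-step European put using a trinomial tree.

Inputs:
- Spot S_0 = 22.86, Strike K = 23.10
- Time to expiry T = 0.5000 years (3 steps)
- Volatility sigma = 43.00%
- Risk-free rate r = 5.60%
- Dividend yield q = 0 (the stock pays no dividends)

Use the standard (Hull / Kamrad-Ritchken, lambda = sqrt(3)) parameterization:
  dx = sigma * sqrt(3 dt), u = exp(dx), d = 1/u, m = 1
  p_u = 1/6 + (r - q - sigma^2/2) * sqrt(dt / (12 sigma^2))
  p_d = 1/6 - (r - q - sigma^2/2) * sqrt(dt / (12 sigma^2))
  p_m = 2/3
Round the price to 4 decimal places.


Answer: Price = V(0,0) = 2.3329

Derivation:
dt = T/N = 0.166667; dx = sigma*sqrt(3*dt) = 0.304056
u = exp(dx) = 1.355345; d = 1/u = 0.737820
p_u = 0.156677, p_m = 0.666667, p_d = 0.176657
Discount per step: exp(-r*dt) = 0.990710
Stock lattice S(k, j) with j the centered position index:
  k=0: S(0,+0) = 22.8600
  k=1: S(1,-1) = 16.8666; S(1,+0) = 22.8600; S(1,+1) = 30.9832
  k=2: S(2,-2) = 12.4445; S(2,-1) = 16.8666; S(2,+0) = 22.8600; S(2,+1) = 30.9832; S(2,+2) = 41.9929
  k=3: S(3,-3) = 9.1818; S(3,-2) = 12.4445; S(3,-1) = 16.8666; S(3,+0) = 22.8600; S(3,+1) = 30.9832; S(3,+2) = 41.9929; S(3,+3) = 56.9149
Terminal payoffs V(N, j) = max(K - S_T, 0):
  V(3,-3) = 13.918222; V(3,-2) = 10.655524; V(3,-1) = 6.233444; V(3,+0) = 0.240000; V(3,+1) = 0.000000; V(3,+2) = 0.000000; V(3,+3) = 0.000000
Backward induction: V(k, j) = exp(-r*dt) * [p_u * V(k+1, j+1) + p_m * V(k+1, j) + p_d * V(k+1, j-1)]
  V(2,-2) = exp(-r*dt) * [p_u*6.233444 + p_m*10.655524 + p_d*13.918222] = 10.441157
  V(2,-1) = exp(-r*dt) * [p_u*0.240000 + p_m*6.233444 + p_d*10.655524] = 6.019158
  V(2,+0) = exp(-r*dt) * [p_u*0.000000 + p_m*0.240000 + p_d*6.233444] = 1.249463
  V(2,+1) = exp(-r*dt) * [p_u*0.000000 + p_m*0.000000 + p_d*0.240000] = 0.042004
  V(2,+2) = exp(-r*dt) * [p_u*0.000000 + p_m*0.000000 + p_d*0.000000] = 0.000000
  V(1,-1) = exp(-r*dt) * [p_u*1.249463 + p_m*6.019158 + p_d*10.441157] = 5.996801
  V(1,+0) = exp(-r*dt) * [p_u*0.042004 + p_m*1.249463 + p_d*6.019158] = 1.885203
  V(1,+1) = exp(-r*dt) * [p_u*0.000000 + p_m*0.042004 + p_d*1.249463] = 0.246418
  V(0,+0) = exp(-r*dt) * [p_u*0.246418 + p_m*1.885203 + p_d*5.996801] = 2.332909


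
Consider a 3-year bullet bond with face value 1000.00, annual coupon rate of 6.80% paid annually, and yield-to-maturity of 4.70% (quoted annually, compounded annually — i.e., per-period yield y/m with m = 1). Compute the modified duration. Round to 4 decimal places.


Coupon per period c = face * coupon_rate / m = 68.000000
Periods per year m = 1; per-period yield y/m = 0.047000
Number of cashflows N = 3
Cashflows (t years, CF_t, discount factor 1/(1+y/m)^(m*t), PV):
  t = 1.0000: CF_t = 68.000000, DF = 0.955110, PV = 64.947469
  t = 2.0000: CF_t = 68.000000, DF = 0.912235, PV = 62.031967
  t = 3.0000: CF_t = 1068.000000, DF = 0.871284, PV = 930.531775
Price P = sum_t PV_t = 1057.511211
First compute Macaulay numerator sum_t t * PV_t:
  t * PV_t at t = 1.0000: 64.947469
  t * PV_t at t = 2.0000: 124.063933
  t * PV_t at t = 3.0000: 2791.595325
Macaulay duration D = 2980.606727 / 1057.511211 = 2.818511
Modified duration = D / (1 + y/m) = 2.818511 / (1 + 0.047000) = 2.691987

Answer: Modified duration = 2.6920


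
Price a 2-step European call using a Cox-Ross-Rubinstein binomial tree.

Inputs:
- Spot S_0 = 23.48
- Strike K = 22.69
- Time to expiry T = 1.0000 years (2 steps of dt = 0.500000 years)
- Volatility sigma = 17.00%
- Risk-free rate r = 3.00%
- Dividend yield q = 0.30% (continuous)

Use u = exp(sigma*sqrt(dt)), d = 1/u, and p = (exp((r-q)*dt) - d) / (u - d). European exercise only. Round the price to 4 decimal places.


dt = T/N = 0.500000
u = exp(sigma*sqrt(dt)) = 1.127732; d = 1/u = 0.886736
p = (exp((r-q)*dt) - d) / (u - d) = 0.526382
Discount per step: exp(-r*dt) = 0.985112
Stock lattice S(k, i) with i counting down-moves:
  k=0: S(0,0) = 23.4800
  k=1: S(1,0) = 26.4791; S(1,1) = 20.8206
  k=2: S(2,0) = 29.8614; S(2,1) = 23.4800; S(2,2) = 18.4623
Terminal payoffs V(N, i) = max(S_T - K, 0):
  V(2,0) = 7.171359; V(2,1) = 0.790000; V(2,2) = 0.000000
Backward induction: V(k, i) = exp(-r*dt) * [p * V(k+1, i) + (1-p) * V(k+1, i+1)].
  V(1,0) = exp(-r*dt) * [p*7.171359 + (1-p)*0.790000] = 4.087258
  V(1,1) = exp(-r*dt) * [p*0.790000 + (1-p)*0.000000] = 0.409650
  V(0,0) = exp(-r*dt) * [p*4.087258 + (1-p)*0.409650] = 2.310556

Answer: Price = V(0,0) = 2.3106


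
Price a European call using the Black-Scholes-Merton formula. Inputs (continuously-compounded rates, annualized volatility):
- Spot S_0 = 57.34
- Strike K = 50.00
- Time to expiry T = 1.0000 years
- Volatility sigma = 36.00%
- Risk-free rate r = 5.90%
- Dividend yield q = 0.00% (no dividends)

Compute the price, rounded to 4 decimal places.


d1 = (ln(S/K) + (r - q + 0.5*sigma^2) * T) / (sigma * sqrt(T)) = 0.72437626
d2 = d1 - sigma * sqrt(T) = 0.36437626
exp(-rT) = 0.94270677; exp(-qT) = 1.00000000
C = S_0 * exp(-qT) * N(d1) - K * exp(-rT) * N(d2)
N(d1) = 0.76558262; N(d2) = 0.64221147
C = 57.3400 * 1.00000000 * 0.76558262 - 50.0000 * 0.94270677 * 0.64221147 = 13.6277

Answer: Price = 13.6277


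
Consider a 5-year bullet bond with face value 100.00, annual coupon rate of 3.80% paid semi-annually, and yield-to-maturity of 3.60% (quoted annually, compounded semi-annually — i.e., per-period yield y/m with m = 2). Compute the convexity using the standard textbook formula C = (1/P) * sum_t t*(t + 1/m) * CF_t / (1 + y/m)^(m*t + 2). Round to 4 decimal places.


Coupon per period c = face * coupon_rate / m = 1.900000
Periods per year m = 2; per-period yield y/m = 0.018000
Number of cashflows N = 10
Cashflows (t years, CF_t, discount factor 1/(1+y/m)^(m*t), PV):
  t = 0.5000: CF_t = 1.900000, DF = 0.982318, PV = 1.866405
  t = 1.0000: CF_t = 1.900000, DF = 0.964949, PV = 1.833403
  t = 1.5000: CF_t = 1.900000, DF = 0.947887, PV = 1.800986
  t = 2.0000: CF_t = 1.900000, DF = 0.931127, PV = 1.769141
  t = 2.5000: CF_t = 1.900000, DF = 0.914663, PV = 1.737860
  t = 3.0000: CF_t = 1.900000, DF = 0.898490, PV = 1.707131
  t = 3.5000: CF_t = 1.900000, DF = 0.882603, PV = 1.676946
  t = 4.0000: CF_t = 1.900000, DF = 0.866997, PV = 1.647295
  t = 4.5000: CF_t = 1.900000, DF = 0.851667, PV = 1.618168
  t = 5.0000: CF_t = 101.900000, DF = 0.836608, PV = 85.250396
Price P = sum_t PV_t = 100.907731
Convexity numerator sum_t t*(t + 1/m) * CF_t / (1+y/m)^(m*t + 2):
  t = 0.5000: term = 0.900493
  t = 1.0000: term = 2.653712
  t = 1.5000: term = 5.213579
  t = 2.0000: term = 8.535657
  t = 2.5000: term = 12.577097
  t = 3.0000: term = 17.296597
  t = 3.5000: term = 22.654351
  t = 4.0000: term = 28.612007
  t = 4.5000: term = 35.132622
  t = 5.0000: term = 2262.213250
Convexity = (1/P) * sum = 2395.789366 / 100.907731 = 23.742377

Answer: Convexity = 23.7424


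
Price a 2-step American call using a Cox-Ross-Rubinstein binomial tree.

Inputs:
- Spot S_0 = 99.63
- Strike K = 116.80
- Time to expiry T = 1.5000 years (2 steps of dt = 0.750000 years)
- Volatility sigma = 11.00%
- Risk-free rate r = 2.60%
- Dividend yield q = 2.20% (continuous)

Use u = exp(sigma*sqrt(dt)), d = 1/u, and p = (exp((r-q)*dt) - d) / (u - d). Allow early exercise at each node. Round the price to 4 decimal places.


Answer: Price = V(0,0) = 0.8707

Derivation:
dt = T/N = 0.750000
u = exp(sigma*sqrt(dt)) = 1.099948; d = 1/u = 0.909134
p = (exp((r-q)*dt) - d) / (u - d) = 0.491948
Discount per step: exp(-r*dt) = 0.980689
Stock lattice S(k, i) with i counting down-moves:
  k=0: S(0,0) = 99.6300
  k=1: S(1,0) = 109.5878; S(1,1) = 90.5770
  k=2: S(2,0) = 120.5409; S(2,1) = 99.6300; S(2,2) = 82.3466
Terminal payoffs V(N, i) = max(S_T - K, 0):
  V(2,0) = 3.740876; V(2,1) = 0.000000; V(2,2) = 0.000000
Backward induction: V(k, i) = exp(-r*dt) * [p * V(k+1, i) + (1-p) * V(k+1, i+1)]; then take max(V_cont, immediate exercise) for American.
  V(1,0) = exp(-r*dt) * [p*3.740876 + (1-p)*0.000000] = 1.804778; exercise = 0.000000; V(1,0) = max -> 1.804778
  V(1,1) = exp(-r*dt) * [p*0.000000 + (1-p)*0.000000] = 0.000000; exercise = 0.000000; V(1,1) = max -> 0.000000
  V(0,0) = exp(-r*dt) * [p*1.804778 + (1-p)*0.000000] = 0.870711; exercise = 0.000000; V(0,0) = max -> 0.870711


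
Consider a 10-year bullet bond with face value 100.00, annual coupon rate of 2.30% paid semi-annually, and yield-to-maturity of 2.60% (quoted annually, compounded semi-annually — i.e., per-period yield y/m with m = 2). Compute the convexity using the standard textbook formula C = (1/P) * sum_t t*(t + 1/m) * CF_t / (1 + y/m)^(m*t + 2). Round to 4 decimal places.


Answer: Convexity = 88.4477

Derivation:
Coupon per period c = face * coupon_rate / m = 1.150000
Periods per year m = 2; per-period yield y/m = 0.013000
Number of cashflows N = 20
Cashflows (t years, CF_t, discount factor 1/(1+y/m)^(m*t), PV):
  t = 0.5000: CF_t = 1.150000, DF = 0.987167, PV = 1.135242
  t = 1.0000: CF_t = 1.150000, DF = 0.974498, PV = 1.120673
  t = 1.5000: CF_t = 1.150000, DF = 0.961992, PV = 1.106291
  t = 2.0000: CF_t = 1.150000, DF = 0.949647, PV = 1.092094
  t = 2.5000: CF_t = 1.150000, DF = 0.937460, PV = 1.078079
  t = 3.0000: CF_t = 1.150000, DF = 0.925429, PV = 1.064244
  t = 3.5000: CF_t = 1.150000, DF = 0.913553, PV = 1.050586
  t = 4.0000: CF_t = 1.150000, DF = 0.901829, PV = 1.037104
  t = 4.5000: CF_t = 1.150000, DF = 0.890256, PV = 1.023795
  t = 5.0000: CF_t = 1.150000, DF = 0.878831, PV = 1.010656
  t = 5.5000: CF_t = 1.150000, DF = 0.867553, PV = 0.997686
  t = 6.0000: CF_t = 1.150000, DF = 0.856420, PV = 0.984883
  t = 6.5000: CF_t = 1.150000, DF = 0.845429, PV = 0.972244
  t = 7.0000: CF_t = 1.150000, DF = 0.834580, PV = 0.959767
  t = 7.5000: CF_t = 1.150000, DF = 0.823869, PV = 0.947450
  t = 8.0000: CF_t = 1.150000, DF = 0.813296, PV = 0.935291
  t = 8.5000: CF_t = 1.150000, DF = 0.802859, PV = 0.923288
  t = 9.0000: CF_t = 1.150000, DF = 0.792556, PV = 0.911439
  t = 9.5000: CF_t = 1.150000, DF = 0.782385, PV = 0.899743
  t = 10.0000: CF_t = 101.150000, DF = 0.772345, PV = 78.122652
Price P = sum_t PV_t = 97.373206
Convexity numerator sum_t t*(t + 1/m) * CF_t / (1+y/m)^(m*t + 2):
  t = 0.5000: term = 0.553146
  t = 1.0000: term = 1.638141
  t = 1.5000: term = 3.234237
  t = 2.0000: term = 5.321219
  t = 2.5000: term = 7.879397
  t = 3.0000: term = 10.889591
  t = 3.5000: term = 14.333124
  t = 4.0000: term = 18.191809
  t = 4.5000: term = 22.447938
  t = 5.0000: term = 27.084273
  t = 5.5000: term = 32.084036
  t = 6.0000: term = 37.430895
  t = 6.5000: term = 43.108961
  t = 7.0000: term = 49.102773
  t = 7.5000: term = 55.397290
  t = 8.0000: term = 61.977883
  t = 8.5000: term = 68.830324
  t = 9.0000: term = 75.940779
  t = 9.5000: term = 83.295798
  t = 10.0000: term = 7993.691587
Convexity = (1/P) * sum = 8612.433202 / 97.373206 = 88.447670


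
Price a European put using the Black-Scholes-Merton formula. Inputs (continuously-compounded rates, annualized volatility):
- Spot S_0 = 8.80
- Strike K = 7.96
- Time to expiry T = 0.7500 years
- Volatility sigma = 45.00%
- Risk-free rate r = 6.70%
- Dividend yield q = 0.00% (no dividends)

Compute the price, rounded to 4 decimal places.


Answer: Price = 0.7413

Derivation:
d1 = (ln(S/K) + (r - q + 0.5*sigma^2) * T) / (sigma * sqrt(T)) = 0.58122550
d2 = d1 - sigma * sqrt(T) = 0.19151407
exp(-rT) = 0.95099165; exp(-qT) = 1.00000000
P = K * exp(-rT) * N(-d2) - S_0 * exp(-qT) * N(-d1)
N(-d1) = 0.28054424; N(-d2) = 0.42406143
P = 7.9600 * 0.95099165 * 0.42406143 - 8.8000 * 1.00000000 * 0.28054424 = 0.7413


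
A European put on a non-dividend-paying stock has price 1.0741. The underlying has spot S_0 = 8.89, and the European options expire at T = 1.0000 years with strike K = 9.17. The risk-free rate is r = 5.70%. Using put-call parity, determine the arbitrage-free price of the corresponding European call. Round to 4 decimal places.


Answer: Call price = 1.3022

Derivation:
Put-call parity: C - P = S_0 * exp(-qT) - K * exp(-rT).
S_0 * exp(-qT) = 8.8900 * 1.00000000 = 8.89000000
K * exp(-rT) = 9.1700 * 0.94459407 = 8.66192762
C = P + S*exp(-qT) - K*exp(-rT)
C = 1.0741 + 8.89000000 - 8.66192762 = 1.3022


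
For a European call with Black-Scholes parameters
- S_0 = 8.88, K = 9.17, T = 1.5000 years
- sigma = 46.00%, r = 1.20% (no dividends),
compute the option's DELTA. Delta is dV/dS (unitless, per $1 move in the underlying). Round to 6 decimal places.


d1 = 0.2566005060; d2 = -0.3067821348
phi(d1) = 0.3860221827; exp(-qT) = 1.0000000000; exp(-rT) = 0.9821610324
N(d1) = 0.6012564078
Delta = exp(-qT) * N(d1) = 1.0000000000 * 0.6012564078 = 0.601256

Answer: Delta = 0.601256


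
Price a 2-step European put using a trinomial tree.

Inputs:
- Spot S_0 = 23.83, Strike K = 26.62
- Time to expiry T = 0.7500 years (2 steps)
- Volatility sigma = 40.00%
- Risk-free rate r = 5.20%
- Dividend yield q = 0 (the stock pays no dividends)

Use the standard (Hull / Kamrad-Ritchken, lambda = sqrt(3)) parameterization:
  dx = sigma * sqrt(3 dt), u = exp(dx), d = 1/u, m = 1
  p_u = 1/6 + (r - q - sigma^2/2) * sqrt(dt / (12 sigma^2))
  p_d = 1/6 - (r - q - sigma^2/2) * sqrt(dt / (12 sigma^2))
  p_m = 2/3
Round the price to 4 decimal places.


dt = T/N = 0.375000; dx = sigma*sqrt(3*dt) = 0.424264
u = exp(dx) = 1.528465; d = 1/u = 0.654251
p_u = 0.154292, p_m = 0.666667, p_d = 0.179041
Discount per step: exp(-r*dt) = 0.980689
Stock lattice S(k, j) with j the centered position index:
  k=0: S(0,+0) = 23.8300
  k=1: S(1,-1) = 15.5908; S(1,+0) = 23.8300; S(1,+1) = 36.4233
  k=2: S(2,-2) = 10.2003; S(2,-1) = 15.5908; S(2,+0) = 23.8300; S(2,+1) = 36.4233; S(2,+2) = 55.6718
Terminal payoffs V(N, j) = max(K - S_T, 0):
  V(2,-2) = 16.419700; V(2,-1) = 11.029196; V(2,+0) = 2.790000; V(2,+1) = 0.000000; V(2,+2) = 0.000000
Backward induction: V(k, j) = exp(-r*dt) * [p_u * V(k+1, j+1) + p_m * V(k+1, j) + p_d * V(k+1, j-1)]
  V(1,-1) = exp(-r*dt) * [p_u*2.790000 + p_m*11.029196 + p_d*16.419700] = 10.515999
  V(1,+0) = exp(-r*dt) * [p_u*0.000000 + p_m*2.790000 + p_d*11.029196] = 3.760627
  V(1,+1) = exp(-r*dt) * [p_u*0.000000 + p_m*0.000000 + p_d*2.790000] = 0.489878
  V(0,+0) = exp(-r*dt) * [p_u*0.489878 + p_m*3.760627 + p_d*10.515999] = 4.379231

Answer: Price = V(0,0) = 4.3792


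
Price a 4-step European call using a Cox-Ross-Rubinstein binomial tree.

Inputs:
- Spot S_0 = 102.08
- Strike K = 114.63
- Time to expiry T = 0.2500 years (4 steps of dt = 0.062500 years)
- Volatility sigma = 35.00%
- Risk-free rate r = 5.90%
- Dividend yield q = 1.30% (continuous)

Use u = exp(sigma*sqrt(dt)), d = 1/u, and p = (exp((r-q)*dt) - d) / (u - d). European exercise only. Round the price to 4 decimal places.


dt = T/N = 0.062500
u = exp(sigma*sqrt(dt)) = 1.091442; d = 1/u = 0.916219
p = (exp((r-q)*dt) - d) / (u - d) = 0.494570
Discount per step: exp(-r*dt) = 0.996319
Stock lattice S(k, i) with i counting down-moves:
  k=0: S(0,0) = 102.0800
  k=1: S(1,0) = 111.4144; S(1,1) = 93.5276
  k=2: S(2,0) = 121.6024; S(2,1) = 102.0800; S(2,2) = 85.6918
  k=3: S(3,0) = 132.7220; S(3,1) = 111.4144; S(3,2) = 93.5276; S(3,3) = 78.5124
  k=4: S(4,0) = 144.8584; S(4,1) = 121.6024; S(4,2) = 102.0800; S(4,3) = 85.6918; S(4,4) = 71.9346
Terminal payoffs V(N, i) = max(S_T - K, 0):
  V(4,0) = 30.228415; V(4,1) = 6.972414; V(4,2) = 0.000000; V(4,3) = 0.000000; V(4,4) = 0.000000
Backward induction: V(k, i) = exp(-r*dt) * [p * V(k+1, i) + (1-p) * V(k+1, i+1)].
  V(3,0) = exp(-r*dt) * [p*30.228415 + (1-p)*6.972414] = 18.406141
  V(3,1) = exp(-r*dt) * [p*6.972414 + (1-p)*0.000000] = 3.435656
  V(3,2) = exp(-r*dt) * [p*0.000000 + (1-p)*0.000000] = 0.000000
  V(3,3) = exp(-r*dt) * [p*0.000000 + (1-p)*0.000000] = 0.000000
  V(2,0) = exp(-r*dt) * [p*18.406141 + (1-p)*3.435656] = 10.799714
  V(2,1) = exp(-r*dt) * [p*3.435656 + (1-p)*0.000000] = 1.692919
  V(2,2) = exp(-r*dt) * [p*0.000000 + (1-p)*0.000000] = 0.000000
  V(1,0) = exp(-r*dt) * [p*10.799714 + (1-p)*1.692919] = 6.174059
  V(1,1) = exp(-r*dt) * [p*1.692919 + (1-p)*0.000000] = 0.834185
  V(0,0) = exp(-r*dt) * [p*6.174059 + (1-p)*0.834185] = 3.462337

Answer: Price = V(0,0) = 3.4623
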